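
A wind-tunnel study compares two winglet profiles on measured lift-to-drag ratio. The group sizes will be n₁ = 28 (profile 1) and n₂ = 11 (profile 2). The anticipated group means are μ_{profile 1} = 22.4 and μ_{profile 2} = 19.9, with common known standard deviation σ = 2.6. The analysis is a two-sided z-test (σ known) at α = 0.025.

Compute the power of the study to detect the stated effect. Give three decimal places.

Power ≈ 0.678

Standardized effect: d = |μ_{profile 1} − μ_{profile 2}| / σ = |22.4 − 19.9| / 2.6 = 0.9615
Noncentrality parameter: δ = d / √(1/n₁ + 1/n₂) = 0.9615 / √(1/28 + 1/11) = 2.7022
Critical value for a two-sided test at α = 0.025: z_{α/2} = 2.241.
Power = Φ(δ − 2.241) + Φ(−δ − 2.241) = Φ(0.461) + Φ(-4.944) = 0.6775 + 0.0000 = 0.6775.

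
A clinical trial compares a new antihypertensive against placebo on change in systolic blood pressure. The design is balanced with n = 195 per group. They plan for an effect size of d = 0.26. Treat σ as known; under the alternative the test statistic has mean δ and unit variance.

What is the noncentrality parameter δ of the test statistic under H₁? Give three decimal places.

The noncentrality parameter scales effect size by the design's sample-size factor: δ = d·√(n/2) = 0.26 × √(195/2) = 2.5673

δ ≈ 2.567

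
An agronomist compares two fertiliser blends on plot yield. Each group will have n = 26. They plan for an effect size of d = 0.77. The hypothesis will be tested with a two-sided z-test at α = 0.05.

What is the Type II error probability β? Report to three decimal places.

Noncentrality parameter: δ = d·√(n/2) = 0.77 × √(26/2) = 2.7763
Critical value for a two-sided test at α = 0.05: z_{α/2} = 1.960.
Power = Φ(δ − 1.960) + Φ(−δ − 1.960) = Φ(0.816) + Φ(-4.736) = 0.7928 + 0.0000 = 0.7928.
Type II error: β = 1 − power = 1 − 0.7928 = 0.2072.

β ≈ 0.207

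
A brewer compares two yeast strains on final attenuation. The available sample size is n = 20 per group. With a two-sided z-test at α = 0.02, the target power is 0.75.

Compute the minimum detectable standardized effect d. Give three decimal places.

d ≈ 0.949

Required noncentrality: δ = z_{0.01} + z_{0.25} = 2.326 + 0.674 = 3.001.
(Lower-tail contribution to power is negligible for δ > 0.)
δ = d·√(n/2) ⇒ d = δ/√(n/2) = 3.001/√(20/2) = 0.9489.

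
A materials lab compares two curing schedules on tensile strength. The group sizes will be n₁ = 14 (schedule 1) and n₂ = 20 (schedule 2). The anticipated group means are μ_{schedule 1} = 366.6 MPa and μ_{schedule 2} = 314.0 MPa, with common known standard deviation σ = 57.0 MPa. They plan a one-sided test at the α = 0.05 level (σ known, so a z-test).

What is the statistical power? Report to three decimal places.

Standardized effect: d = |μ_{schedule 1} − μ_{schedule 2}| / σ = |366.6 − 314.0| / 57.0 = 0.9228
Noncentrality parameter: δ = d / √(1/n₁ + 1/n₂) = 0.9228 / √(1/14 + 1/20) = 2.6482
One-sided α = 0.05 → critical value z_{0.05} = 1.645.
Power = Φ(δ − 1.645) = Φ(1.003) = 0.8422.

Power ≈ 0.842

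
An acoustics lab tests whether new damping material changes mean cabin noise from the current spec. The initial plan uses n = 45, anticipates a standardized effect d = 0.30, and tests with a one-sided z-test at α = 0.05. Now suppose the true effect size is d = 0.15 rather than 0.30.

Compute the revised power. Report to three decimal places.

With d = 0.15: δ = d·√n = 0.15 × √45 = 1.0062. Critical value z_{0.05} = 1.645.
Revised power = P(Z > 1.645 − δ) = Φ(-0.639) = 0.2615.

Power ≈ 0.262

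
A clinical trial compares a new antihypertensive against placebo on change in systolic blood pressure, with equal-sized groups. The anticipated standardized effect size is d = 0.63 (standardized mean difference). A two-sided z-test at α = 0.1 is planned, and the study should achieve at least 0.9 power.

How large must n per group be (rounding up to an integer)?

n = 44 per group

For power 0.9 need Φ(δ − z_{0.05}) = 0.9, so δ = z_{0.05} + z_{0.10} = 1.645 + 1.282 = 2.926.
(Ignoring the negligible lower-tail rejection probability gives the usual closed-form inversion.)
δ = d·√(n/2) ⇒ n = 2(δ/d)² = 2 × (2.926 / 0.63)² = 43.15.
Rounding up, n = 44 per group.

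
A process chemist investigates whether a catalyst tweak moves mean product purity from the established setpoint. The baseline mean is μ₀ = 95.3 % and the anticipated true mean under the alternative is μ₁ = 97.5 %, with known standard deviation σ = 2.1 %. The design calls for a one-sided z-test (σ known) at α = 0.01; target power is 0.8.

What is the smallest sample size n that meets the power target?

Standardized effect: d = |μ₁ − μ₀| / σ = |97.5 − 95.3| / 2.1 = 1.0476
For power 0.8 need Φ(δ − z_{0.01}) = 0.8, so δ = z_{0.01} + z_{0.20} = 2.326 + 0.842 = 3.168.
δ = d·√n ⇒ n = (δ/d)² = (3.168 / 1.0476)² = 9.14.
Round up to the next whole unit.

n = 10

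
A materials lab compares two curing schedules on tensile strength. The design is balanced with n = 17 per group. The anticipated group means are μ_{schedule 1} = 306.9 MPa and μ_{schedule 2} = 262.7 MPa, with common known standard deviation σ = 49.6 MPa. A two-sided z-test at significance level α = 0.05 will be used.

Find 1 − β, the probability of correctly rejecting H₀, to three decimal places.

Power ≈ 0.738

Standardized effect: d = |μ_{schedule 1} − μ_{schedule 2}| / σ = |306.9 − 262.7| / 49.6 = 0.8911
Noncentrality parameter: δ = d·√(n/2) = 0.8911 × √(17/2) = 2.5981
Two-sided α = 0.05 → critical value z_{0.025} = 1.960.
Power = Φ(δ − 1.960) + Φ(−δ − 1.960) = Φ(0.638) + Φ(-4.558) = 0.7383 + 0.0000 = 0.7383.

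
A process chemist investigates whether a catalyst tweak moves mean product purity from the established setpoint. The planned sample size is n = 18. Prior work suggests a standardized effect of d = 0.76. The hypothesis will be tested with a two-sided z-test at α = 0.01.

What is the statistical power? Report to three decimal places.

Power ≈ 0.742

Noncentrality parameter: δ = d·√n = 0.76 × √18 = 3.2244
Two-sided α = 0.01 → critical value z_{0.005} = 2.576.
Power = Φ(δ − 2.576) + Φ(−δ − 2.576) = Φ(0.649) + Φ(-5.800) = 0.7417 + 0.0000 = 0.7417.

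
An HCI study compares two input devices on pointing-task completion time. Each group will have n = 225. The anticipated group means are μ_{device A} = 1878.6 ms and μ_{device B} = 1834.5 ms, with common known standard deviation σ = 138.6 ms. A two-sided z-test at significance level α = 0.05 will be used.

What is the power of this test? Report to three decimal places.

Power ≈ 0.921

Standardized effect: d = |μ_{device A} − μ_{device B}| / σ = |1878.6 − 1834.5| / 138.6 = 0.3182
Noncentrality parameter: δ = d·√(n/2) = 0.3182 × √(225/2) = 3.3748
Two-sided α = 0.05 → critical value z_{0.025} = 1.960.
Power = Φ(δ − 1.960) + Φ(−δ − 1.960) = Φ(1.415) + Φ(-5.335) = 0.9214 + 0.0000 = 0.9214.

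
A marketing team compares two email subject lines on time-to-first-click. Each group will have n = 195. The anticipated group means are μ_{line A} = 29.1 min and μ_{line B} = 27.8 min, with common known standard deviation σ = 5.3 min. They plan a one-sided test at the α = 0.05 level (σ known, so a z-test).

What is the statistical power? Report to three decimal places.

Standardized effect: d = |μ_{line A} − μ_{line B}| / σ = |29.1 − 27.8| / 5.3 = 0.2453
Noncentrality parameter: δ = d·√(n/2) = 0.2453 × √(195/2) = 2.4220
One-sided α = 0.05 → critical value z_{0.05} = 1.645.
Power = Φ(δ − 1.645) = Φ(0.777) = 0.7815.

Power ≈ 0.781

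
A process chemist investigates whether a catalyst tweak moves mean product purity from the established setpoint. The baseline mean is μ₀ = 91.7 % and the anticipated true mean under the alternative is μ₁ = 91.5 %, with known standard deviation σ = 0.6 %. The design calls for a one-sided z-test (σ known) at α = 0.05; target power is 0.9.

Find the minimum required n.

Standardized effect: d = |μ₁ − μ₀| / σ = |91.5 − 91.7| / 0.6 = 0.3333
Set Φ(δ − 1.645) = 0.9; then δ − 1.645 = Φ⁻¹(0.9) = 1.282, giving δ = 2.926.
δ = d·√n ⇒ n = (δ/d)² = (2.926 / 0.3333)² = 77.07.
Round up to the next whole unit.

n = 78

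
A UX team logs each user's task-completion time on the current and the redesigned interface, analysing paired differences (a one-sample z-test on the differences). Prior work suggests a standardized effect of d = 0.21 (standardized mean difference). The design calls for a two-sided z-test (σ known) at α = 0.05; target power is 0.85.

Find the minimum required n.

Set Φ(δ − 1.960) = 0.85; then δ − 1.960 = Φ⁻¹(0.85) = 1.036, giving δ = 2.996.
(For δ > 0 the lower-tail rejection region contributes negligibly to power, so the one-term inversion is standard.)
δ = d·√n ⇒ n = (δ/d)² = (2.996 / 0.21)² = 203.59.
Round up to the next whole unit.

n = 204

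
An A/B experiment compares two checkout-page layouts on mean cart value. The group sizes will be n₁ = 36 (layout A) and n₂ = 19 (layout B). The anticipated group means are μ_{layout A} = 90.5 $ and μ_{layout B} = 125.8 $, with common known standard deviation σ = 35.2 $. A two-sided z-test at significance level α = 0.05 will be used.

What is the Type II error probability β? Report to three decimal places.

Standardized effect: d = |μ_{layout A} − μ_{layout B}| / σ = |90.5 − 125.8| / 35.2 = 1.0028
Noncentrality parameter: δ = d / √(1/n₁ + 1/n₂) = 1.0028 / √(1/36 + 1/19) = 3.5365
Two-sided α = 0.05 → critical value z_{0.025} = 1.960.
Power = Φ(δ − 1.960) + Φ(−δ − 1.960) = Φ(1.577) + Φ(-5.497) = 0.9426 + 0.0000 = 0.9426.
Type II error: β = 1 − power = 1 − 0.9426 = 0.0574.

β ≈ 0.057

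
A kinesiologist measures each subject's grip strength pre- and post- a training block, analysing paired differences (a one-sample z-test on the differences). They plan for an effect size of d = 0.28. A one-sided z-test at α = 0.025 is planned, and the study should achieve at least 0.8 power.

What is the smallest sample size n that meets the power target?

For power 0.8 need Φ(δ − z_{0.025}) = 0.8, so δ = z_{0.025} + z_{0.20} = 1.960 + 0.842 = 2.802.
δ = d·√n ⇒ n = (δ/d)² = (2.802 / 0.28)² = 100.11.
Round up to the next whole unit.

n = 101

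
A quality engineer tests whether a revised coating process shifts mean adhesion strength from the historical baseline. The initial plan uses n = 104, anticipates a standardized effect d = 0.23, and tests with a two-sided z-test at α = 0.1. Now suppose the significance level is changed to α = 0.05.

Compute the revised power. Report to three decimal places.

Power ≈ 0.650

δ = d·√n = 0.23 × √104 = 2.3455 (unchanged). New critical value: z_{0.025} = 1.960.
Revised power = Φ(δ − 1.960) + Φ(−δ − 1.960) = Φ(0.386) + Φ(-4.306) = 0.6501 + 0.0000 = 0.6501.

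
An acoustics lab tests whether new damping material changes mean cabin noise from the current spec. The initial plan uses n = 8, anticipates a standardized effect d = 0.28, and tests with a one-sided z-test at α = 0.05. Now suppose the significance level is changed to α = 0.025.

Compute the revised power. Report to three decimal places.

δ = d·√n = 0.28 × √8 = 0.7920 (unchanged). New critical value: z_{0.025} = 1.960.
Revised power = P(Z > 1.960 − δ) = Φ(-1.168) = 0.1214.

Power ≈ 0.121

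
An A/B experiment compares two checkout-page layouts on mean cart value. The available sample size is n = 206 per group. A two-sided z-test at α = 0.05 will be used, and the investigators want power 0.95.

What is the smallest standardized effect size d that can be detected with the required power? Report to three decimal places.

d ≈ 0.355

Need Φ(δ − 1.960) = 0.95, so δ = 1.960 + 1.645 = 3.605.
(Lower-tail contribution to power is negligible for δ > 0.)
δ = d·√(n/2) ⇒ d = δ/√(n/2) = 3.605/√(206/2) = 0.3552.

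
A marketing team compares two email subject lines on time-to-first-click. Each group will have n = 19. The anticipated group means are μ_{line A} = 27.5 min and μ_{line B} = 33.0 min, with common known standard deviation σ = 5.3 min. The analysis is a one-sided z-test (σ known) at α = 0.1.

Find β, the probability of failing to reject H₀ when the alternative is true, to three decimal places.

Standardized effect: d = |μ_{line A} − μ_{line B}| / σ = |27.5 − 33.0| / 5.3 = 1.0377
Noncentrality parameter: δ = d·√(n/2) = 1.0377 × √(19/2) = 3.1985
One-sided α = 0.1 → critical value z_{0.1} = 1.282.
Power = P(Z > 1.282 − δ) = Φ(1.917) = 0.9724.
Type II error: β = 1 − power = 1 − 0.9724 = 0.0276.

β ≈ 0.028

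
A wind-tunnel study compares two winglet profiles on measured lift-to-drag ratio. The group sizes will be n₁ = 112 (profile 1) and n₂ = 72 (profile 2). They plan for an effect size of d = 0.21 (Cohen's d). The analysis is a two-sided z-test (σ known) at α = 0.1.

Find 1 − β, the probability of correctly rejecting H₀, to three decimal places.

Noncentrality parameter: δ = d / √(1/n₁ + 1/n₂) = 0.21 / √(1/112 + 1/72) = 1.3902
Critical value for a two-sided test at α = 0.1: z_{α/2} = 1.645.
Power = Φ(δ − 1.645) + Φ(−δ − 1.645) = Φ(-0.255) + Φ(-3.035) = 0.3995 + 0.0012 = 0.4007.

Power ≈ 0.401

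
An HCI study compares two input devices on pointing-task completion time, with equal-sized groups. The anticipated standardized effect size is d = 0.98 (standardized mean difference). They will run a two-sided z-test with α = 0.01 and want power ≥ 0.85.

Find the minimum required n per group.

For power 0.85 need Φ(δ − z_{0.005}) = 0.85, so δ = z_{0.005} + z_{0.15} = 2.576 + 1.036 = 3.612.
(The Φ(−δ − z_{α/2}) term is vanishingly small for δ > 0 and is dropped in the standard sample-size formula.)
δ = d·√(n/2) ⇒ n = 2(δ/d)² = 2 × (3.612 / 0.98)² = 27.17.
Rounding up, n = 28 per group.

n = 28 per group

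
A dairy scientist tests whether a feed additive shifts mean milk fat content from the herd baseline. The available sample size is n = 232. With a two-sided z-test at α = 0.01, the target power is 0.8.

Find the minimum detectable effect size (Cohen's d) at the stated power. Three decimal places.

Required noncentrality: δ = z_{0.005} + z_{0.20} = 2.576 + 0.842 = 3.417.
(Lower-tail contribution to power is negligible for δ > 0.)
δ = d·√n ⇒ d = δ/√n = 3.417/√232 = 0.2244.

d ≈ 0.224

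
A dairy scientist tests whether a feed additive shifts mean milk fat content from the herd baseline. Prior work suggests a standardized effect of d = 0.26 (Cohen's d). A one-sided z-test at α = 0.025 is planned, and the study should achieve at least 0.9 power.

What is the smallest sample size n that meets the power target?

For power 0.9 need Φ(δ − z_{0.025}) = 0.9, so δ = z_{0.025} + z_{0.10} = 1.960 + 1.282 = 3.242.
δ = d·√n ⇒ n = (δ/d)² = (3.242 / 0.26)² = 155.44.
Round up to the next whole unit.

n = 156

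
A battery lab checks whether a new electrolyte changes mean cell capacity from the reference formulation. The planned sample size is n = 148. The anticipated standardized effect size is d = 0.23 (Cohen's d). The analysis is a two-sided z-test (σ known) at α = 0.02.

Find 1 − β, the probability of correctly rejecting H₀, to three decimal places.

Noncentrality parameter: δ = d·√n = 0.23 × √148 = 2.7981
Critical value for a two-sided test at α = 0.02: z_{α/2} = 2.326.
Power = Φ(δ − 2.326) + Φ(−δ − 2.326) = Φ(0.472) + Φ(-5.124) = 0.6814 + 0.0000 = 0.6814.

Power ≈ 0.681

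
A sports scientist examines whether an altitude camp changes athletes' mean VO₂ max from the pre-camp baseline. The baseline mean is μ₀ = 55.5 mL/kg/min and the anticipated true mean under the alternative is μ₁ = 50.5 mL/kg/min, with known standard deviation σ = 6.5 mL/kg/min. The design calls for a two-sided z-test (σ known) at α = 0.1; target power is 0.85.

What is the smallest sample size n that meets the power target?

n = 13

Standardized effect: d = |μ₁ − μ₀| / σ = |50.5 − 55.5| / 6.5 = 0.7692
For power 0.85 need Φ(δ − z_{0.05}) = 0.85, so δ = z_{0.05} + z_{0.15} = 1.645 + 1.036 = 2.681.
(The Φ(−δ − z_{α/2}) term is vanishingly small for δ > 0 and is dropped in the standard sample-size formula.)
δ = d·√n ⇒ n = (δ/d)² = (2.681 / 0.7692)² = 12.15.
Rounding up, n = 13.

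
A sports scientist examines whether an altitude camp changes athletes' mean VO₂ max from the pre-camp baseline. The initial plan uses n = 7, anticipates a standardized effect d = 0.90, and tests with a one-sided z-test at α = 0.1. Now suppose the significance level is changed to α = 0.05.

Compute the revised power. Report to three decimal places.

δ = d·√n = 0.90 × √7 = 2.3812 (unchanged). New critical value: z_{0.05} = 1.645.
Revised power = Φ(δ − 1.645) = Φ(0.736) = 0.7692.

Power ≈ 0.769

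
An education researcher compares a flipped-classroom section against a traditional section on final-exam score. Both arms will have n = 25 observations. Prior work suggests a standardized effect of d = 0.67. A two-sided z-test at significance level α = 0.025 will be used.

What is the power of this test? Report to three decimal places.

Power ≈ 0.551

Noncentrality parameter: δ = d·√(n/2) = 0.67 × √(25/2) = 2.3688
Two-sided α = 0.025 → critical value z_{0.0125} = 2.241.
Power = Φ(δ − 2.241) + Φ(−δ − 2.241) = Φ(0.127) + Φ(-4.610) = 0.5507 + 0.0000 = 0.5507.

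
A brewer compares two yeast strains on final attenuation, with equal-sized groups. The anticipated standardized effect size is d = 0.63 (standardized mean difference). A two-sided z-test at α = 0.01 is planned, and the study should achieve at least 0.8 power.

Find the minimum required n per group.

Set Φ(δ − 2.576) = 0.8; then δ − 2.576 = Φ⁻¹(0.8) = 0.842, giving δ = 3.417.
(For δ > 0 the lower-tail rejection region contributes negligibly to power, so the one-term inversion is standard.)
δ = d·√(n/2) ⇒ n = 2(δ/d)² = 2 × (3.417 / 0.63)² = 58.85.
Rounding up, n = 59 per group.

n = 59 per group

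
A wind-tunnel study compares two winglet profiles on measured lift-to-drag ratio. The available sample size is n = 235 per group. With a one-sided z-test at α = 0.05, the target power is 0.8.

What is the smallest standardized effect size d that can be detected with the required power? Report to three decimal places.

d ≈ 0.229

Need Φ(δ − 1.645) = 0.8, so δ = 1.645 + 0.842 = 2.486.
δ = d·√(n/2) ⇒ d = δ/√(n/2) = 2.486/√(235/2) = 0.2294.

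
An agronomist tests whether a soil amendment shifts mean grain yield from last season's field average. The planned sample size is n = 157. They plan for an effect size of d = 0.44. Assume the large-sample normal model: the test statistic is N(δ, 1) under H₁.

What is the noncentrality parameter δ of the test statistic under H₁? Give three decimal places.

The noncentrality parameter scales effect size by the design's sample-size factor: δ = d·√n = 0.44 × √157 = 5.5132

δ ≈ 5.513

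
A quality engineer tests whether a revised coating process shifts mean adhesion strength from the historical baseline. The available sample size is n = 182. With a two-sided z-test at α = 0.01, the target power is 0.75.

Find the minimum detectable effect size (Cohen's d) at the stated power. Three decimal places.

d ≈ 0.241

Need Φ(δ − 2.576) = 0.75, so δ = 2.576 + 0.674 = 3.250.
(Lower-tail contribution to power is negligible for δ > 0.)
δ = d·√n ⇒ d = δ/√n = 3.250/√182 = 0.2409.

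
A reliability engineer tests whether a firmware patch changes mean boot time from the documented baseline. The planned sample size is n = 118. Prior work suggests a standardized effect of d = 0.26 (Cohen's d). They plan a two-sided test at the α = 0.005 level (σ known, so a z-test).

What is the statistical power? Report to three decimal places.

Power ≈ 0.507

Noncentrality parameter: δ = d·√n = 0.26 × √118 = 2.8243
Two-sided α = 0.005 → critical value z_{0.0025} = 2.807.
Power = Φ(δ − 2.807) + Φ(−δ − 2.807) = Φ(0.017) + Φ(-5.631) = 0.5069 + 0.0000 = 0.5069.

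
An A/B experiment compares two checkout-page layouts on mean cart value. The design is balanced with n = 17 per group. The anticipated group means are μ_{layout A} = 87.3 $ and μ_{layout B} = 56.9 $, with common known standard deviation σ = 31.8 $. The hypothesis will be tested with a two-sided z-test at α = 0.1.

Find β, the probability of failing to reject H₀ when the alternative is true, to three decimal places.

Standardized effect: d = |μ_{layout A} − μ_{layout B}| / σ = |87.3 − 56.9| / 31.8 = 0.9560
Noncentrality parameter: δ = d·√(n/2) = 0.9560 × √(17/2) = 2.7871
Two-sided α = 0.1 → critical value z_{0.05} = 1.645.
Power = Φ(δ − 1.645) + Φ(−δ − 1.645) = Φ(1.142) + Φ(-4.432) = 0.8733 + 0.0000 = 0.8733.
Type II error: β = 1 − power = 1 − 0.8733 = 0.1267.

β ≈ 0.127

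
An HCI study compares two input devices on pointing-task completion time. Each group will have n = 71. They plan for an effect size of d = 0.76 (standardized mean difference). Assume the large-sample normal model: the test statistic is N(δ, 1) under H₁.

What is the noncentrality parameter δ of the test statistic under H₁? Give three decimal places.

δ = d·√(n/2) = 0.76 × √(71/2) = 4.5282

δ ≈ 4.528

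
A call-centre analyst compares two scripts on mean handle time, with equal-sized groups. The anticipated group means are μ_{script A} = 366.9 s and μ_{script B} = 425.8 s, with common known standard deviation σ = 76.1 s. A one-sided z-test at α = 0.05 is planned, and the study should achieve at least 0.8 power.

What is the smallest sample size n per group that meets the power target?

Standardized effect: d = |μ_{script A} − μ_{script B}| / σ = |366.9 − 425.8| / 76.1 = 0.7740
For power 0.8 need Φ(δ − z_{0.05}) = 0.8, so δ = z_{0.05} + z_{0.20} = 1.645 + 0.842 = 2.486.
δ = d·√(n/2) ⇒ n = 2(δ/d)² = 2 × (2.486 / 0.7740)² = 20.64.
Rounding up, n = 21 per group.

n = 21 per group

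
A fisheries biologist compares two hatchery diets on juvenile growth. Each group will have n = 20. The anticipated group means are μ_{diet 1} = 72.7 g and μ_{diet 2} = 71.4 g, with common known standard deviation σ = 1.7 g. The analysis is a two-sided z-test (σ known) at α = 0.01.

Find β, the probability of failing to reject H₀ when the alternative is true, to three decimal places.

Standardized effect: d = |μ_{diet 1} − μ_{diet 2}| / σ = |72.7 − 71.4| / 1.7 = 0.7647
Noncentrality parameter: δ = d·√(n/2) = 0.7647 × √(20/2) = 2.4182
Critical value for a two-sided test at α = 0.01: z_{α/2} = 2.576.
Power = Φ(δ − 2.576) + Φ(−δ − 2.576) = Φ(-0.158) + Φ(-4.994) = 0.4374 + 0.0000 = 0.4374.
Type II error: β = 1 − power = 1 − 0.4374 = 0.5626.

β ≈ 0.563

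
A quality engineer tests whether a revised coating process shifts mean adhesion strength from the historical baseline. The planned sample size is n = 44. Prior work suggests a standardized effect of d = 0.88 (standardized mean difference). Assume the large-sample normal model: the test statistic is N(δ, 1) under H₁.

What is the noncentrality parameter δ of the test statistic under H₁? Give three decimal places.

The noncentrality parameter scales effect size by the design's sample-size factor: δ = d·√n = 0.88 × √44 = 5.8373

δ ≈ 5.837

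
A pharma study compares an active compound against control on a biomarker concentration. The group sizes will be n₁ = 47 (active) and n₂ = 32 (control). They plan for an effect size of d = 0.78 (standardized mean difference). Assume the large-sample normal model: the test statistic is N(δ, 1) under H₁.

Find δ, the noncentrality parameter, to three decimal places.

δ ≈ 3.403

The noncentrality parameter scales effect size by the design's sample-size factor: δ = d / √(1/n₁ + 1/n₂) = 0.78 / √(1/47 + 1/32) = 3.4033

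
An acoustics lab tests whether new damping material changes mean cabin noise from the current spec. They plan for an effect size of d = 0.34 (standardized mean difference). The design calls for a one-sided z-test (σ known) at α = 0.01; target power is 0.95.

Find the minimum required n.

n = 137

Set Φ(δ − 2.326) = 0.95; then δ − 2.326 = Φ⁻¹(0.95) = 1.645, giving δ = 3.971.
δ = d·√n ⇒ n = (δ/d)² = (3.971 / 0.34)² = 136.42.
Round up to the next whole unit.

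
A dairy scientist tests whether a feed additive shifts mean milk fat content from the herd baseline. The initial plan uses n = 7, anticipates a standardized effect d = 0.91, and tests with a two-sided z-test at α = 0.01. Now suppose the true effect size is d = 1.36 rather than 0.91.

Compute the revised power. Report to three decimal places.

With d = 1.36: δ = d·√n = 1.36 × √7 = 3.5982. Critical value z_{0.005} = 2.576.
Revised power = Φ(δ − 2.576) + Φ(−δ − 2.576) = Φ(1.022) + Φ(-6.174) = 0.8467 + 0.0000 = 0.8467.

Power ≈ 0.847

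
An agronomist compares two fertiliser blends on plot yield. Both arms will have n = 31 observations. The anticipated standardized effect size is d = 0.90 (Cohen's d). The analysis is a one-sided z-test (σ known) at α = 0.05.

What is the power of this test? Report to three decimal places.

Power ≈ 0.971

Noncentrality parameter: δ = d·√(n/2) = 0.90 × √(31/2) = 3.5433
Critical value for a one-sided test at α = 0.05: z_α = 1.645.
Power = Φ(δ − 1.645) = Φ(1.898) = 0.9712.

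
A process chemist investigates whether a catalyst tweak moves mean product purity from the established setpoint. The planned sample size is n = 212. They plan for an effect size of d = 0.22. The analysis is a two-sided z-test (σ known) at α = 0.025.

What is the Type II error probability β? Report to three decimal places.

β ≈ 0.168

Noncentrality parameter: δ = d·√n = 0.22 × √212 = 3.2032
Two-sided α = 0.025 → critical value z_{0.0125} = 2.241.
Power = Φ(δ − 2.241) + Φ(−δ − 2.241) = Φ(0.962) + Φ(-5.445) = 0.8319 + 0.0000 = 0.8319.
Type II error: β = 1 − power = 1 − 0.8319 = 0.1681.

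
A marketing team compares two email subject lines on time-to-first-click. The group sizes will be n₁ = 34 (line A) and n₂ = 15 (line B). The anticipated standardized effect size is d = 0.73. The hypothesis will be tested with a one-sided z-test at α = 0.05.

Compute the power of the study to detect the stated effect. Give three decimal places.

Noncentrality parameter: δ = d / √(1/n₁ + 1/n₂) = 0.73 / √(1/34 + 1/15) = 2.3551
One-sided α = 0.05 → critical value z_{0.05} = 1.645.
Power = Φ(δ − 1.645) = Φ(0.710) = 0.7612.

Power ≈ 0.761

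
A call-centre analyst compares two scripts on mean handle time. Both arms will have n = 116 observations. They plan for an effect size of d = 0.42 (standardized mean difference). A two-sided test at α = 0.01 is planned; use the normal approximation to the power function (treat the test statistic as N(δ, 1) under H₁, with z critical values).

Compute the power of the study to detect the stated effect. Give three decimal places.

Noncentrality parameter: δ = d·√(n/2) = 0.42 × √(116/2) = 3.1986
Two-sided α = 0.01 → critical value z_{0.005} = 2.576.
Power = Φ(δ − 2.576) + Φ(−δ − 2.576) = Φ(0.623) + Φ(-5.774) = 0.7333 + 0.0000 = 0.7333.

Power ≈ 0.733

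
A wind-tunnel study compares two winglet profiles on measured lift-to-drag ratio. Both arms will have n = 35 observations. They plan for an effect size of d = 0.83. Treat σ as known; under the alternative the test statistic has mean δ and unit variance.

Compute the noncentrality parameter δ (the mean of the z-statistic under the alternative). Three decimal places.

The noncentrality parameter scales effect size by the design's sample-size factor: δ = d·√(n/2) = 0.83 × √(35/2) = 3.4721

δ ≈ 3.472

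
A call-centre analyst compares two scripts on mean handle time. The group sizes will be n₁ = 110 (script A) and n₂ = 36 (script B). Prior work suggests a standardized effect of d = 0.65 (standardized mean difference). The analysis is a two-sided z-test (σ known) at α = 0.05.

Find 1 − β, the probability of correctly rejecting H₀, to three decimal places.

Power ≈ 0.923

Noncentrality parameter: δ = d / √(1/n₁ + 1/n₂) = 0.65 / √(1/110 + 1/36) = 3.3852
Two-sided α = 0.05 → critical value z_{0.025} = 1.960.
Power = Φ(δ − 1.960) + Φ(−δ − 1.960) = Φ(1.425) + Φ(-5.345) = 0.9230 + 0.0000 = 0.9230.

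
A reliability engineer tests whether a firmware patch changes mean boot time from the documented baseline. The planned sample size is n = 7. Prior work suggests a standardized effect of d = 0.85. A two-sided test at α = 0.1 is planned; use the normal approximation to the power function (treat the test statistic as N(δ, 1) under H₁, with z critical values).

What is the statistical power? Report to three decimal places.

Noncentrality parameter: δ = d·√n = 0.85 × √7 = 2.2489
Two-sided α = 0.1 → critical value z_{0.05} = 1.645.
Power = Φ(δ − 1.645) + Φ(−δ − 1.645) = Φ(0.604) + Φ(-3.894) = 0.7271 + 0.0000 = 0.7271.

Power ≈ 0.727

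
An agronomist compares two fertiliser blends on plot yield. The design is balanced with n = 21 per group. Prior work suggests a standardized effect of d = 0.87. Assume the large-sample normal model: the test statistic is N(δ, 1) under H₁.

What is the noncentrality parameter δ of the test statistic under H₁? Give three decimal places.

δ ≈ 2.819

δ = d·√(n/2) = 0.87 × √(21/2) = 2.8191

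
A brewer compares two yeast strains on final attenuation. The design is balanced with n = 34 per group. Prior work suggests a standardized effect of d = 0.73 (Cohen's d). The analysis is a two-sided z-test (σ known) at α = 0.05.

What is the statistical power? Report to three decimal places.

Noncentrality parameter: δ = d·√(n/2) = 0.73 × √(34/2) = 3.0099
Critical value for a two-sided test at α = 0.05: z_{α/2} = 1.960.
Power = Φ(δ − 1.960) + Φ(−δ − 1.960) = Φ(1.050) + Φ(-4.970) = 0.8531 + 0.0000 = 0.8531.

Power ≈ 0.853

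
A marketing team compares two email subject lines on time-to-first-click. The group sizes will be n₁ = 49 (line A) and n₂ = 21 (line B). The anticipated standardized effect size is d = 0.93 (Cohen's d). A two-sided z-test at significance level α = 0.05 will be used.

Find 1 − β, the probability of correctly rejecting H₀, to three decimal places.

Noncentrality parameter: δ = d / √(1/n₁ + 1/n₂) = 0.93 / √(1/49 + 1/21) = 3.5657
Two-sided α = 0.05 → critical value z_{0.025} = 1.960.
Power = Φ(δ − 1.960) + Φ(−δ − 1.960) = Φ(1.606) + Φ(-5.526) = 0.9458 + 0.0000 = 0.9458.

Power ≈ 0.946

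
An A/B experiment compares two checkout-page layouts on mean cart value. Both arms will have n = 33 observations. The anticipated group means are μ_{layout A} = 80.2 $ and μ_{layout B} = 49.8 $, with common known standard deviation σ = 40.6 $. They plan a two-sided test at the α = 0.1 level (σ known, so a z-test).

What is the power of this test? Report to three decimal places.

Power ≈ 0.919

Standardized effect: d = |μ_{layout A} − μ_{layout B}| / σ = |80.2 − 49.8| / 40.6 = 0.7488
Noncentrality parameter: δ = d·√(n/2) = 0.7488 × √(33/2) = 3.0415
Critical value for a two-sided test at α = 0.1: z_{α/2} = 1.645.
Power = Φ(δ − 1.645) + Φ(−δ − 1.645) = Φ(1.397) + Φ(-4.686) = 0.9187 + 0.0000 = 0.9187.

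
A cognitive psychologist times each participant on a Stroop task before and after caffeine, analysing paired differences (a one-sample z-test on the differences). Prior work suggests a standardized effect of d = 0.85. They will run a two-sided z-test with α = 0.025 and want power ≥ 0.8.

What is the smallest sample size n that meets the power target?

n = 14

For power 0.8 need Φ(δ − z_{0.0125}) = 0.8, so δ = z_{0.0125} + z_{0.20} = 2.241 + 0.842 = 3.083.
(The Φ(−δ − z_{α/2}) term is vanishingly small for δ > 0 and is dropped in the standard sample-size formula.)
δ = d·√n ⇒ n = (δ/d)² = (3.083 / 0.85)² = 13.16.
Rounding up, n = 14.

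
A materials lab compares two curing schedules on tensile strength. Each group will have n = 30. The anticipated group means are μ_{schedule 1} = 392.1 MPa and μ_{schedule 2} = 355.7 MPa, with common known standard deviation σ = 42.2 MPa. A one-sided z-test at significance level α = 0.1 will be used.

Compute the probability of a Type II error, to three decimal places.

β ≈ 0.020

Standardized effect: d = |μ_{schedule 1} − μ_{schedule 2}| / σ = |392.1 − 355.7| / 42.2 = 0.8626
Noncentrality parameter: δ = d·√(n/2) = 0.8626 × √(30/2) = 3.3407
Critical value for a one-sided test at α = 0.1: z_α = 1.282.
Power = Φ(δ − 1.282) = Φ(2.059) = 0.9803.
Type II error: β = 1 − power = 1 − 0.9803 = 0.0197.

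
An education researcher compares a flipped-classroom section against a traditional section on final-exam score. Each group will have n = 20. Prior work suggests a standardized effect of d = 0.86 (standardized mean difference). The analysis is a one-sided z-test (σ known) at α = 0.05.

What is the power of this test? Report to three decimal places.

Power ≈ 0.859

Noncentrality parameter: δ = d·√(n/2) = 0.86 × √(20/2) = 2.7196
One-sided α = 0.05 → critical value z_{0.05} = 1.645.
Power = Φ(δ − 1.645) = Φ(1.075) = 0.8587.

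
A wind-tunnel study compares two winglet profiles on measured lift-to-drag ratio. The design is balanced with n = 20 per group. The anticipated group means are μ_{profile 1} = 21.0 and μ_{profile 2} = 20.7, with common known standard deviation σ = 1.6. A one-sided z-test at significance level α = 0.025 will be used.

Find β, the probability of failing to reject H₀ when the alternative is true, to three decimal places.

Standardized effect: d = |μ_{profile 1} − μ_{profile 2}| / σ = |21.0 − 20.7| / 1.6 = 0.1875
Noncentrality parameter: δ = d·√(n/2) = 0.1875 × √(20/2) = 0.5929
Critical value for a one-sided test at α = 0.025: z_α = 1.960.
Power = Φ(δ − 1.960) = Φ(-1.367) = 0.0858.
Type II error: β = 1 − power = 1 − 0.0858 = 0.9142.

β ≈ 0.914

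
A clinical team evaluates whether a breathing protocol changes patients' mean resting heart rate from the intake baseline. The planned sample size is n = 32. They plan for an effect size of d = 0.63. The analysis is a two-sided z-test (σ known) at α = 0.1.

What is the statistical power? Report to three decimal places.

Noncentrality parameter: δ = d·√n = 0.63 × √32 = 3.5638
Two-sided α = 0.1 → critical value z_{0.05} = 1.645.
Power = Φ(δ − 1.645) + Φ(−δ − 1.645) = Φ(1.919) + Φ(-5.209) = 0.9725 + 0.0000 = 0.9725.

Power ≈ 0.973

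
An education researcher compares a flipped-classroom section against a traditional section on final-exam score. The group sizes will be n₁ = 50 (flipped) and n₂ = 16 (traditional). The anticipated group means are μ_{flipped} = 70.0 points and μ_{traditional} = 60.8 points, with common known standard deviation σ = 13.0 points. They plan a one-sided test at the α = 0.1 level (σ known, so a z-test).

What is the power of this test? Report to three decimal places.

Standardized effect: d = |μ_{flipped} − μ_{traditional}| / σ = |70.0 − 60.8| / 13.0 = 0.7077
Noncentrality parameter: δ = d / √(1/n₁ + 1/n₂) = 0.7077 / √(1/50 + 1/16) = 2.4639
One-sided α = 0.1 → critical value z_{0.1} = 1.282.
Power = Φ(δ − 1.282) = Φ(1.182) = 0.8815.

Power ≈ 0.881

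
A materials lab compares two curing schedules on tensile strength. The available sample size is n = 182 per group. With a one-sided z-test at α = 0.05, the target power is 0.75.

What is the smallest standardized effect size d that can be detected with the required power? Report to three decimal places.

Need Φ(δ − 1.645) = 0.75, so δ = 1.645 + 0.674 = 2.319.
δ = d·√(n/2) ⇒ d = δ/√(n/2) = 2.319/√(182/2) = 0.2431.

d ≈ 0.243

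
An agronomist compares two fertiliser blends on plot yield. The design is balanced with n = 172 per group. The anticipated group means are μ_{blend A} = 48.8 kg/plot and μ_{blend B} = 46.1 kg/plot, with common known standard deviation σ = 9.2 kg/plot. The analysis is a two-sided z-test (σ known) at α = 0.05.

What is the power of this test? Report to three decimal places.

Power ≈ 0.777

Standardized effect: d = |μ_{blend A} − μ_{blend B}| / σ = |48.8 − 46.1| / 9.2 = 0.2935
Noncentrality parameter: δ = d·√(n/2) = 0.2935 × √(172/2) = 2.7216
Critical value for a two-sided test at α = 0.05: z_{α/2} = 1.960.
Power = Φ(δ − 1.960) + Φ(−δ − 1.960) = Φ(0.762) + Φ(-4.682) = 0.7769 + 0.0000 = 0.7769.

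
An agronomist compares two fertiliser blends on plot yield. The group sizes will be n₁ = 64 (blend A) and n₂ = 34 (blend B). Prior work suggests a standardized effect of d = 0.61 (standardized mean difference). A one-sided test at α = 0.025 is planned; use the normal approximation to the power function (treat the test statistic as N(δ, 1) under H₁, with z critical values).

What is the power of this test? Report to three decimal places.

Power ≈ 0.820

Noncentrality parameter: δ = d / √(1/n₁ + 1/n₂) = 0.61 / √(1/64 + 1/34) = 2.8744
Critical value for a one-sided test at α = 0.025: z_α = 1.960.
Power = P(Z > 1.960 − δ) = Φ(0.914) = 0.8198.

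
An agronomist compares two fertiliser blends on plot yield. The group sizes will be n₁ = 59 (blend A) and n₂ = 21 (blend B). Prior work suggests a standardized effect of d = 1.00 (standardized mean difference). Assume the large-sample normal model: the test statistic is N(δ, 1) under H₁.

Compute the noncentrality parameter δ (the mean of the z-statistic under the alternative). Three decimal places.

δ = d / √(1/n₁ + 1/n₂) = 1.00 / √(1/59 + 1/21) = 3.9354

δ ≈ 3.935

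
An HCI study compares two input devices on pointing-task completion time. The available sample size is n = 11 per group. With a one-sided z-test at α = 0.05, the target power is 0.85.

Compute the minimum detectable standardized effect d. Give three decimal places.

Need Φ(δ − 1.645) = 0.85, so δ = 1.645 + 1.036 = 2.681.
δ = d·√(n/2) ⇒ d = δ/√(n/2) = 2.681/√(11/2) = 1.1433.

d ≈ 1.143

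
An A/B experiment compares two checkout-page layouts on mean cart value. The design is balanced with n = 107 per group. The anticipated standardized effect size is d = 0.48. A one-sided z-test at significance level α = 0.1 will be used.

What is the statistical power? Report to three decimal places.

Power ≈ 0.987

Noncentrality parameter: δ = d·√(n/2) = 0.48 × √(107/2) = 3.5109
One-sided α = 0.1 → critical value z_{0.1} = 1.282.
Power = Φ(δ − 1.282) = Φ(2.229) = 0.9871.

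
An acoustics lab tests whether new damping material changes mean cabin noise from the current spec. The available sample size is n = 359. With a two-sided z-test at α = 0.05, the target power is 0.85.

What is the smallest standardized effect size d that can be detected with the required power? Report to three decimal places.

d ≈ 0.158

Required noncentrality: δ = z_{0.025} + z_{0.15} = 1.960 + 1.036 = 2.996.
(The second rejection-region term Φ(−δ − z_{α/2}) is negligible and dropped.)
δ = d·√n ⇒ d = δ/√n = 2.996/√359 = 0.1581.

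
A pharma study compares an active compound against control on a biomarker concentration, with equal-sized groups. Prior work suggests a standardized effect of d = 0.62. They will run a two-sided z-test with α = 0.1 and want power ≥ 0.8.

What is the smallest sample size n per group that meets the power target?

n = 33 per group

For power 0.8 need Φ(δ − z_{0.05}) = 0.8, so δ = z_{0.05} + z_{0.20} = 1.645 + 0.842 = 2.486.
(The Φ(−δ − z_{α/2}) term is vanishingly small for δ > 0 and is dropped in the standard sample-size formula.)
δ = d·√(n/2) ⇒ n = 2(δ/d)² = 2 × (2.486 / 0.62)² = 32.17.
Round up to the next whole unit.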